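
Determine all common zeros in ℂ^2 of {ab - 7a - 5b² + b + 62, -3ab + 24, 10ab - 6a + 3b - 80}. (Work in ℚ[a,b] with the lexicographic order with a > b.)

Compute a lex Gröbner basis by Buchberger's algorithm.
f_1 = ab - 7a - 5b² + b + 62, LT = ab.
f_2 = -3ab + 24, LT = ab.
f_3 = 10ab - 6a + 3b - 80, LT = ab.

S(f_1,f_2): lcm = ab. S = -7a - 5b² + b + 70.
  leading term a: no divisor's leading term divides it; move -7a to the remainder.
  leading term b²: no divisor's leading term divides it; move -5b² to the remainder.
  leading term b: no divisor's leading term divides it; move b to the remainder.
  leading term 1: no divisor's leading term divides it; move 70 to the remainder.
  remainder -7a - 5b² + b + 70 ≠ 0; add h_4 = -7a - 5b² + b + 70 to the basis.

S(f_1,f_3): lcm = ab. S = -32/5a - 5b² + 7/10b + 70.
  leading term a: subtract (32/35)·h_4 from -32/5a - 5b² + 7/10b + 70 → -3/7b² - 3/14b + 6
  leading term b²: no divisor's leading term divides it; move -3/7b² to the remainder.
  leading term b: no divisor's leading term divides it; move -3/14b to the remainder.
  leading term 1: no divisor's leading term divides it; move 6 to the remainder.
  remainder -3/7b² - 3/14b + 6 ≠ 0; add h_5 = -3/7b² - 3/14b + 6 to the basis.

S(f_2,f_3): lcm = ab. S = ⅗a - 3/10b.
  leading term a: subtract (-3/35)·h_4 from ⅗a - 3/10b → -3/7b² - 3/14b + 6
  leading term b²: subtract (1)·h_5 from -3/7b² - 3/14b + 6 → 0
  remainder 0.

S(f_1,h_4): lcm = ab. S = -7a - 5/7b³ - 34/7b² + 11b + 62.
  leading term a: subtract (1)·h_4 from -7a - 5/7b³ - 34/7b² + 11b + 62 → -5/7b³ + 1/7b² + 10b - 8
  leading term b³: subtract (5/3b)·h_5 from -5/7b³ + 1/7b² + 10b - 8 → ½b² - 8
  leading term b²: subtract (-7/6)·h_5 from ½b² - 8 → -¼b - 1
  leading term b: no divisor's leading term divides it; move -¼b to the remainder.
  leading term 1: no divisor's leading term divides it; move -1 to the remainder.
  remainder -¼b - 1 ≠ 0; add h_6 = -¼b - 1 to the basis.

S(f_2,h_4): lcm = ab. S = -5/7b³ + 1/7b² + 10b - 8.
  leading term b³: subtract (5/3b)·h_5 from -5/7b³ + 1/7b² + 10b - 8 → ½b² - 8
  leading term b²: subtract (-7/6)·h_5 from ½b² - 8 → -¼b - 1
  leading term b: subtract (1)·h_6 from -¼b - 1 → 0
  remainder 0.

S(f_3,h_4): lcm = ab. S = -⅗a - 5/7b³ + 1/7b² + 103/10b - 8.
  leading term a: subtract (3/35)·h_4 from -⅗a - 5/7b³ + 1/7b² + 103/10b - 8 → -5/7b³ + 4/7b² + 143/14b - 14
  leading term b³: subtract (5/3b)·h_5 from -5/7b³ + 4/7b² + 143/14b - 14 → 13/14b² + 3/14b - 14
  leading term b²: subtract (-13/6)·h_5 from 13/14b² + 3/14b - 14 → -¼b - 1
  leading term b: subtract (1)·h_6 from -¼b - 1 → 0
  remainder 0.

S(f_1,h_5): lcm = ab². S = -15/2ab + 14a - 5b³ + b² + 62b.
  leading term ab: subtract (-15/2)·f_1 from -15/2ab + 14a - 5b³ + b² + 62b → -77/2a - 5b³ - 73/2b² + 139/2b + 465
  leading term a: subtract (11/2)·h_4 from -77/2a - 5b³ - 73/2b² + 139/2b + 465 → -5b³ - 9b² + 64b + 80
  leading term b³: subtract (35/3b)·h_5 from -5b³ - 9b² + 64b + 80 → -13/2b² - 6b + 80
  leading term b²: subtract (91/6)·h_5 from -13/2b² - 6b + 80 → -11/4b - 11
  leading term b: subtract (11)·h_6 from -11/4b - 11 → 0
  remainder 0.

S(f_2,h_5): lcm = ab². S = -½ab + 14a - 8b.
  leading term ab: subtract (-½)·f_1 from -½ab + 14a - 8b → 21/2a - 5/2b² - 15/2b + 31
  leading term a: subtract (-3/2)·h_4 from 21/2a - 5/2b² - 15/2b + 31 → -10b² - 6b + 136
  leading term b²: subtract (70/3)·h_5 from -10b² - 6b + 136 → -b - 4
  leading term b: subtract (4)·h_6 from -b - 4 → 0
  remainder 0.

S(f_3,h_5): lcm = ab². S = -11/10ab + 14a + 3/10b² - 8b.
  leading term ab: subtract (-11/10)·f_1 from -11/10ab + 14a + 3/10b² - 8b → 63/10a - 26/5b² - 69/10b + 341/5
  leading term a: subtract (-9/10)·h_4 from 63/10a - 26/5b² - 69/10b + 341/5 → -97/10b² - 6b + 656/5
  leading term b²: subtract (679/30)·h_5 from -97/10b² - 6b + 656/5 → -23/20b - 23/5
  leading term b: subtract (23/5)·h_6 from -23/20b - 23/5 → 0
  remainder 0.

S(h_4,h_5): leading monomials are coprime, so the S-polynomial reduces to 0 (Buchberger's first criterion).
S(f_1,h_6): lcm = ab. S = -11a - 5b² + b + 62.
  leading term a: subtract (11/7)·h_4 from -11a - 5b² + b + 62 → 20/7b² - 4/7b - 48
  leading term b²: subtract (-20/3)·h_5 from 20/7b² - 4/7b - 48 → -2b - 8
  leading term b: subtract (8)·h_6 from -2b - 8 → 0
  remainder 0.

S(f_2,h_6): lcm = ab. S = -4a - 8.
  leading term a: subtract (4/7)·h_4 from -4a - 8 → 20/7b² - 4/7b - 48
  leading term b²: subtract (-20/3)·h_5 from 20/7b² - 4/7b - 48 → -2b - 8
  leading term b: subtract (8)·h_6 from -2b - 8 → 0
  remainder 0.

S(f_3,h_6): lcm = ab. S = -23/5a + 3/10b - 8.
  leading term a: subtract (23/35)·h_4 from -23/5a + 3/10b - 8 → 23/7b² - 5/14b - 54
  leading term b²: subtract (-23/3)·h_5 from 23/7b² - 5/14b - 54 → -2b - 8
  leading term b: subtract (8)·h_6 from -2b - 8 → 0
  remainder 0.

S(h_4,h_6): leading monomials are coprime, so the S-polynomial reduces to 0 (Buchberger's first criterion).
S(h_5,h_6): lcm = b². S = -7/2b - 14.
  leading term b: subtract (14)·h_6 from -7/2b - 14 → 0
  remainder 0.

Every S-polynomial of the final basis reduces to 0, so we have a Gröbner basis.
Inter-reduce: drop elements whose leading term is divisible by another's, tail-reduce, and make monic.
Reduced Gröbner basis: {a + 2, b + 4}.

The lex basis is triangular: the last element involves only b. Solving b + 4 = 0 gives b ∈ {-4}; substituting each value into the earlier elements determines the remaining variables.
  b = -4: the earlier basis element becomes a + 2 = 0, giving a = -2 — point (-2, -4).
This is the nonlinear analogue of row-reducing a linear system.

{(-2, -4)}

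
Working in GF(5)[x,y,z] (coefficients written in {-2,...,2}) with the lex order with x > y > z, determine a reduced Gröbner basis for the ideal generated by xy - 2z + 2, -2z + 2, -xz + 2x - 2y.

G = {x - 2y, y^2, z - 1}

Buchberger's algorithm terminates because the ascending chain of leading-term ideals stabilizes.

f_1 = xy - 2z + 2, LT = xy.
f_2 = -2z + 2, LT = z.
f_3 = -xz + 2x - 2y, LT = xz.

S(f_1,f_3): lcm = xyz. S = 2xy - 2y^2 - 2z^2 + 2z.
  leading term xy: subtract (2)·f_1 from 2xy - 2y^2 - 2z^2 + 2z → -2y^2 - 2z^2 + z + 1
  leading term y^2: no divisor's leading term divides it; move -2y^2 to the remainder.
  leading term z^2: subtract (z)·f_2 from -2z^2 + z + 1 → -z + 1
  leading term z: subtract (-2)·f_2 from -z + 1 → 0
  remainder -2y^2 ≠ 0; add g_4 = -2y^2 to the basis.

S(f_2,f_3): lcm = xz. S = x - 2y.
  leading term x: no divisor's leading term divides it; move x to the remainder.
  leading term y: no divisor's leading term divides it; move -2y to the remainder.
  remainder x - 2y ≠ 0; add g_5 = x - 2y to the basis.

The other S-polynomials (S(f_1,f_2), S(f_1,g_4), S(f_2,g_4), S(f_3,g_4), S(f_1,g_5), S(f_2,g_5), S(f_3,g_5), S(g_4,g_5)) all reduce to 0 modulo the current basis, so we have a Gröbner basis.
Inter-reduce: drop elements whose leading term is divisible by another's, tail-reduce, and make monic.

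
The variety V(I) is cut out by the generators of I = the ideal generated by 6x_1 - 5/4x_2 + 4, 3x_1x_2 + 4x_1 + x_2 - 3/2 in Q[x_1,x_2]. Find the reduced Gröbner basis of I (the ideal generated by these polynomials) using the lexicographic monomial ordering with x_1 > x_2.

G = {x_1 - 5/24x_2 + 2/3, x_2^2 - 4/15x_2 - 20/3}

Buchberger's algorithm terminates because the ascending chain of leading-term ideals stabilizes.

f_1 = 6x_1 - 5/4x_2 + 4, LT = x_1.
f_2 = 3x_1x_2 + 4x_1 + x_2 - 3/2, LT = x_1x_2.

S(f_1,f_2): lcm = x_1x_2. S = -4/3x_1 - 5/24x_2^2 + 1/3x_2 + 1/2.
  leading term x_1: subtract (-2/9)·f_1 from -4/3x_1 - 5/24x_2^2 + 1/3x_2 + 1/2 → -5/24x_2^2 + 1/18x_2 + 25/18
  leading term x_2^2: no divisor's leading term divides it; move -5/24x_2^2 to the remainder.
  leading term x_2: no divisor's leading term divides it; move 1/18x_2 to the remainder.
  leading term 1: no divisor's leading term divides it; move 25/18 to the remainder.
  remainder -5/24x_2^2 + 1/18x_2 + 25/18 ≠ 0; add g_3 = -5/24x_2^2 + 1/18x_2 + 25/18 to the basis.

S(f_1,g_3): leading monomials are coprime, so the S-polynomial reduces to 0 (Buchberger's first criterion).
S(f_2,g_3): lcm = x_1x_2^2. S = 8/5x_1x_2 + 20/3x_1 + 1/3x_2^2 - 1/2x_2.
  leading term x_1x_2: subtract (4/15x_2)·f_1 from 8/5x_1x_2 + 20/3x_1 + 1/3x_2^2 - 1/2x_2 → 20/3x_1 + 2/3x_2^2 - 47/30x_2
  leading term x_1: subtract (10/9)·f_1 from 20/3x_1 + 2/3x_2^2 - 47/30x_2 → 2/3x_2^2 - 8/45x_2 - 40/9
  leading term x_2^2: subtract (-16/5)·g_3 from 2/3x_2^2 - 8/45x_2 - 40/9 → 0
  remainder 0.

Every S-polynomial of the final basis reduces to 0, so we have a Gröbner basis.
Inter-reduce: drop elements whose leading term is divisible by another's, tail-reduce, and make monic.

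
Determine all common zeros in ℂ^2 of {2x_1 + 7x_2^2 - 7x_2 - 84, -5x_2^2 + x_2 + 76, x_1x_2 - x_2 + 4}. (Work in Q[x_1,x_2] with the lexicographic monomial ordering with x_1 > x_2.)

{(0, 4)}

Compute a lex Gröbner basis by Buchberger's algorithm.
f_1 = 2x_1 + 7x_2^2 - 7x_2 - 84, LT = x_1.
f_2 = -5x_2^2 + x_2 + 76, LT = x_2^2.
f_3 = x_1x_2 - x_2 + 4, LT = x_1x_2.

S(f_1,f_3): lcm = x_1x_2. S = 7/2x_2^3 - 7/2x_2^2 - 41x_2 - 4.
  reduce S modulo (f_1, f_2, f_3):
  remainder 291/25x_2 - 1164/25 ≠ 0; add h_4 = 291/25x_2 - 1164/25 to the basis.

The other S-polynomials (S(f_1,f_2), S(f_2,f_3), S(f_1,h_4), S(f_2,h_4), S(f_3,h_4)) all reduce to 0 modulo the current basis, so we have a Gröbner basis.
Inter-reduce: drop elements whose leading term is divisible by another's, tail-reduce, and make monic.
Reduced Gröbner basis: {x_1, x_2 - 4}.

Elimination: the polynomial x_2 - 4 lies in the elimination ideal for x_2, so x_2 ∈ {4}. For each such x_2, the remaining basis elements (now univariate) give the rest of the solution.
  x_2 = 4: the earlier basis element becomes x_1 = 0, giving x_1 = 0 — point (0, 4).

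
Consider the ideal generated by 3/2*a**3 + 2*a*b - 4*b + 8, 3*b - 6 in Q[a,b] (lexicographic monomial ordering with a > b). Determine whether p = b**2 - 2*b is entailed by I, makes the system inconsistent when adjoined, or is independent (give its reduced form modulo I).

b**2 - 2*b lies in I (it reduces to 0).

First compute the reduced Gröbner basis of I by Buchberger's algorithm.
f_1 = 3/2*a**3 + 2*a*b - 4*b + 8, LT = a**3.
f_2 = 3*b - 6, LT = b.

The S-polynomials (S(f_1,f_2)) all reduce to 0 modulo the current basis, so we have a Gröbner basis.
Inter-reduce: drop elements whose leading term is divisible by another's, tail-reduce, and make monic.
Reduced Gröbner basis: {a**3 + 8/3*a, b - 2}.
Label its elements g_1 = a**3 + 8/3*a, g_2 = b - 2.

Reduce p = b**2 - 2*b modulo G:
  leading term b**2: subtract (b)·g_2 from b**2 - 2*b → 0
  normal form = 0.
Since the normal form is 0, p ∈ I.

The remainder on division by a Gröbner basis is unique — it is the normal form.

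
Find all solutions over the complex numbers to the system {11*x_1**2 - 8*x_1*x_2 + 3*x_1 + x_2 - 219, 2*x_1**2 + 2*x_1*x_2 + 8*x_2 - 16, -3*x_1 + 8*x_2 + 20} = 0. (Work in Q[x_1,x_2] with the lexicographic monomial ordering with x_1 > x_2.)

{(4, -1)}

Compute a lex Gröbner basis by Buchberger's algorithm.
f_1 = 11*x_1**2 - 8*x_1*x_2 + 3*x_1 + x_2 - 219, LT = x_1**2.
f_2 = 2*x_1**2 + 2*x_1*x_2 + 8*x_2 - 16, LT = x_1**2.
f_3 = -3*x_1 + 8*x_2 + 20, LT = x_1.

S(f_1,f_2): lcm = x_1**2. S = -19/11*x_1*x_2 + 3/11*x_1 - 43/11*x_2 - 131/11.
  reduce S modulo (f_1, f_2, f_3):
  remainder -152/33*x_2**2 - 485/33*x_2 - 111/11 ≠ 0; add h_4 = -152/33*x_2**2 - 485/33*x_2 - 111/11 to the basis.

S(f_1,f_3): lcm = x_1**2. S = 64/33*x_1*x_2 + 229/33*x_1 + 1/11*x_2 - 219/11.
  reduce S modulo (f_1, f_2, f_3, h_4):
  remainder 2569/171*x_2 + 2569/171 ≠ 0; add h_5 = 2569/171*x_2 + 2569/171 to the basis.

The other S-polynomials (S(f_2,f_3), S(f_1,h_4), S(f_2,h_4), S(f_3,h_4), S(f_1,h_5), S(f_2,h_5), S(f_3,h_5), S(h_4,h_5)) all reduce to 0 modulo the current basis, so we have a Gröbner basis.
Inter-reduce: drop elements whose leading term is divisible by another's, tail-reduce, and make monic.
Reduced Gröbner basis: {x_1 - 4, x_2 + 1}.

From the last basis element, x_2 + 1 = 0, so x_2 takes values in {-1}. Each choice, substituted upward through the basis, yields the corresponding point(s) of the solution set.
  x_2 = -1: the earlier basis element becomes x_1 - 4 = 0, giving x_1 = 4 — point (4, -1).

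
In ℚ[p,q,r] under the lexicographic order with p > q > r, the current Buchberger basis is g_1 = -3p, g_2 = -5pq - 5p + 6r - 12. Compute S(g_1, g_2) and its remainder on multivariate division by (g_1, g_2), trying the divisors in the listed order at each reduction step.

S(g_1, g_2) = -p + 6/5r - 12/5; remainder on division = 6/5r - 12/5.

lcm(LM(g_1), LM(g_2)) = pq.
S = (lcm/LT(g_1))·g_1 − (lcm/LT(g_2))·g_2 = -p + 6/5r - 12/5.
Reduce S modulo (g_1, g_2) in that order:
  leading term p: subtract (⅓)·g_1 from -p + 6/5r - 12/5 → 6/5r - 12/5
  leading term r: no divisor's leading term divides it; move 6/5r to the remainder.
  leading term 1: no divisor's leading term divides it; move -12/5 to the remainder.
The remainder 6/5r - 12/5 is nonzero, so it would be added as the next basis element.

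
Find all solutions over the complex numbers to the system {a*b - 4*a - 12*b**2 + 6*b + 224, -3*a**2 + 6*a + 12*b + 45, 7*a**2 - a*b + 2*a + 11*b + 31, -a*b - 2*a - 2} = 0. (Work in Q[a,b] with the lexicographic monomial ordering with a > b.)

{(1, -4)}

Compute a lex Gröbner basis by Buchberger's algorithm.
f_1 = a*b - 4*a - 12*b**2 + 6*b + 224, LT = a*b.
f_2 = -3*a**2 + 6*a + 12*b + 45, LT = a**2.
f_3 = 7*a**2 - a*b + 2*a + 11*b + 31, LT = a**2.
f_4 = -a*b - 2*a - 2, LT = a*b.

S(f_1,f_2): lcm = a**2*b. S = -4*a**2 - 12*a*b**2 + 8*a*b + 224*a + 4*b**2 + 15*b.
  leading term a**2: subtract (4/3)·f_2 from -4*a**2 - 12*a*b**2 + 8*a*b + 224*a + 4*b**2 + 15*b → -12*a*b**2 + 8*a*b + 216*a + 4*b**2 - b - 60
  leading term a*b**2: subtract (-12*b)·f_1 from -12*a*b**2 + 8*a*b + 216*a + 4*b**2 - b - 60 → -40*a*b + 216*a - 144*b**3 + 76*b**2 + 2687*b - 60
  leading term a*b: subtract (-40)·f_1 from -40*a*b + 216*a - 144*b**3 + 76*b**2 + 2687*b - 60 → 56*a - 144*b**3 - 404*b**2 + 2927*b + 8900
  leading term a: no divisor's leading term divides it; move 56*a to the remainder.
  leading term b**3: no divisor's leading term divides it; move -144*b**3 to the remainder.
  leading term b**2: no divisor's leading term divides it; move -404*b**2 to the remainder.
  leading term b: no divisor's leading term divides it; move 2927*b to the remainder.
  leading term 1: no divisor's leading term divides it; move 8900 to the remainder.
  remainder 56*a - 144*b**3 - 404*b**2 + 2927*b + 8900 ≠ 0; add h_5 = 56*a - 144*b**3 - 404*b**2 + 2927*b + 8900 to the basis.

S(f_1,f_3): lcm = a**2*b. S = -4*a**2 - 83/7*a*b**2 + 40/7*a*b + 224*a - 11/7*b**2 - 31/7*b.
  leading term a**2: subtract (4/3)·f_2 from -4*a**2 - 83/7*a*b**2 + 40/7*a*b + 224*a - 11/7*b**2 - 31/7*b → -83/7*a*b**2 + 40/7*a*b + 216*a - 11/7*b**2 - 143/7*b - 60
  leading term a*b**2: subtract (-83/7*b)·f_1 from -83/7*a*b**2 + 40/7*a*b + 216*a - 11/7*b**2 - 143/7*b - 60 → -292/7*a*b + 216*a - 996/7*b**3 + 487/7*b**2 + 18449/7*b - 60
  leading term a*b: subtract (-292/7)·f_1 from -292/7*a*b + 216*a - 996/7*b**3 + 487/7*b**2 + 18449/7*b - 60 → 344/7*a - 996/7*b**3 - 431*b**2 + 20201/7*b + 9284
  leading term a: subtract (43/49)·h_5 from 344/7*a - 996/7*b**3 - 431*b**2 + 20201/7*b + 9284 → -780/49*b**3 - 3747/49*b**2 + 15546/49*b + 72216/49
  leading term b**3: no divisor's leading term divides it; move -780/49*b**3 to the remainder.
  leading term b**2: no divisor's leading term divides it; move -3747/49*b**2 to the remainder.
  leading term b: no divisor's leading term divides it; move 15546/49*b to the remainder.
  leading term 1: no divisor's leading term divides it; move 72216/49 to the remainder.
  remainder -780/49*b**3 - 3747/49*b**2 + 15546/49*b + 72216/49 ≠ 0; add h_6 = -780/49*b**3 - 3747/49*b**2 + 15546/49*b + 72216/49 to the basis.

S(f_1,f_4): lcm = a*b. S = -6*a - 12*b**2 + 6*b + 222.
  leading term a: subtract (-3/28)·h_5 from -6*a - 12*b**2 + 6*b + 222 → -108/7*b**3 - 387/7*b**2 + 8949/28*b + 8229/7
  leading term b**3: subtract (63/65)·h_6 from -108/7*b**3 - 387/7*b**2 + 8949/28*b + 8229/7 → 1224/65*b**2 + 3147/260*b - 16437/65
  leading term b**2: no divisor's leading term divides it; move 1224/65*b**2 to the remainder.
  leading term b: no divisor's leading term divides it; move 3147/260*b to the remainder.
  leading term 1: no divisor's leading term divides it; move -16437/65 to the remainder.
  remainder 1224/65*b**2 + 3147/260*b - 16437/65 ≠ 0; add h_7 = 1224/65*b**2 + 3147/260*b - 16437/65 to the basis.

S(f_2,f_3): lcm = a**2. S = 1/7*a*b - 16/7*a - 39/7*b - 136/7.
  leading term a*b: subtract (1/7)·f_1 from 1/7*a*b - 16/7*a - 39/7*b - 136/7 → -12/7*a + 12/7*b**2 - 45/7*b - 360/7
  leading term a: subtract (-3/98)·h_5 from -12/7*a + 12/7*b**2 - 45/7*b - 360/7 → -216/49*b**3 - 522/49*b**2 + 8151/98*b + 10830/49
  leading term b**3: subtract (18/65)·h_6 from -216/49*b**3 - 522/49*b**2 + 8151/98*b + 10830/49 → 684/65*b**2 - 609/130*b - 12162/65
  leading term b**2: subtract (19/34)·h_7 from 684/65*b**2 - 609/130*b - 12162/65 → -1557/136*b - 1557/34
  leading term b: no divisor's leading term divides it; move -1557/136*b to the remainder.
  leading term 1: no divisor's leading term divides it; move -1557/34 to the remainder.
  remainder -1557/136*b - 1557/34 ≠ 0; add h_8 = -1557/136*b - 1557/34 to the basis.

The other S-polynomials (S(f_2,f_4), S(f_3,f_4), S(f_1,h_5), S(f_2,h_5), S(f_3,h_5), S(f_4,h_5), S(f_1,h_6), S(f_2,h_6), S(f_3,h_6), S(f_4,h_6), S(h_5,h_6), S(f_1,h_7), S(f_2,h_7), S(f_3,h_7), S(f_4,h_7), S(h_5,h_7), S(h_6,h_7), S(f_1,h_8), S(f_2,h_8), S(f_3,h_8), S(f_4,h_8), S(h_5,h_8), S(h_6,h_8), S(h_7,h_8)) all reduce to 0 modulo the current basis, so we have a Gröbner basis.
Inter-reduce: drop elements whose leading term is divisible by another's, tail-reduce, and make monic.
Reduced Gröbner basis: {a - 1, b + 4}.

Elimination: the polynomial b + 4 lies in the elimination ideal for b, so b ∈ {-4}. For each such b, the remaining basis elements (now univariate) give the rest of the solution.
  b = -4: the earlier basis element becomes a - 1 = 0, giving a = 1 — point (1, -4).
Check: every point annihilates each of the original generators.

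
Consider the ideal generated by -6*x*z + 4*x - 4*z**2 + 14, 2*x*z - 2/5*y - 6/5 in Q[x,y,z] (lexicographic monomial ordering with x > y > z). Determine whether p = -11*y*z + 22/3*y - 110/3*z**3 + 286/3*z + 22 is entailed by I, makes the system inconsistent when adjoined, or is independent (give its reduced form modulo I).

-11*y*z + 22/3*y - 110/3*z**3 + 286/3*z + 22 lies in I (it reduces to 0).

First compute the reduced Gröbner basis of I by Buchberger's algorithm.
f_1 = -6*x*z + 4*x - 4*z**2 + 14, LT = x*z.
f_2 = 2*x*z - 2/5*y - 6/5, LT = x*z.

S(f_1,f_2): lcm = x*z. S = -2/3*x + 1/5*y + 2/3*z**2 - 26/15.
  reduce S modulo (f_1, f_2):
  remainder -2/3*x + 1/5*y + 2/3*z**2 - 26/15 ≠ 0; add h_3 = -2/3*x + 1/5*y + 2/3*z**2 - 26/15 to the basis.

S(f_1,h_3): lcm = x*z. S = -2/3*x + 3/10*y*z + z**3 + 2/3*z**2 - 13/5*z - 7/3.
  reduce S modulo (f_1, f_2, h_3):
  remainder 3/10*y*z - 1/5*y + z**3 - 13/5*z - 3/5 ≠ 0; add h_4 = 3/10*y*z - 1/5*y + z**3 - 13/5*z - 3/5 to the basis.

The other S-polynomials (S(f_2,h_3), S(f_1,h_4), S(f_2,h_4), S(h_3,h_4)) all reduce to 0 modulo the current basis, so we have a Gröbner basis.
Inter-reduce: drop elements whose leading term is divisible by another's, tail-reduce, and make monic.
Reduced Gröbner basis: {x - 3/10*y - z**2 + 13/5, y*z - 2/3*y + 10/3*z**3 - 26/3*z - 2}.
Label its elements g_1 = x - 3/10*y - z**2 + 13/5, g_2 = y*z - 2/3*y + 10/3*z**3 - 26/3*z - 2.

Reduce p = -11*y*z + 22/3*y - 110/3*z**3 + 286/3*z + 22 modulo G:
  leading term y*z: subtract (-11)·g_2 from -11*y*z + 22/3*y - 110/3*z**3 + 286/3*z + 22 → 0
  normal form = 0.
Since the normal form is 0, p ∈ I.

The remainder on division by a Gröbner basis is unique — it is the normal form.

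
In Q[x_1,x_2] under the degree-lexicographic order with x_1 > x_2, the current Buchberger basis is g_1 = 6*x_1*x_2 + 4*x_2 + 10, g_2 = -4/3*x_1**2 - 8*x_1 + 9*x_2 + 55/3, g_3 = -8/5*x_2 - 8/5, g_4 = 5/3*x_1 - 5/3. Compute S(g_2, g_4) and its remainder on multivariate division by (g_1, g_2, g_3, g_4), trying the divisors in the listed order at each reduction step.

lcm(LM(g_2), LM(g_4)) = x_1**2.
S = (lcm/LT(g_2))·g_2 − (lcm/LT(g_4))·g_4 = 7*x_1 - 27/4*x_2 - 55/4.
Reduce S modulo (g_1, g_2, g_3, g_4) in that order:
  leading term x_1: subtract (21/5)·g_4 from 7*x_1 - 27/4*x_2 - 55/4 → -27/4*x_2 - 27/4
  leading term x_2: subtract (135/32)·g_3 from -27/4*x_2 - 27/4 → 0
The remainder is 0, so this S-polynomial contributes no new basis element.
This is the inner loop of Buchberger's algorithm — each nonzero remainder becomes a new basis element.

S(g_2, g_4) = 7*x_1 - 27/4*x_2 - 55/4; remainder on division = 0.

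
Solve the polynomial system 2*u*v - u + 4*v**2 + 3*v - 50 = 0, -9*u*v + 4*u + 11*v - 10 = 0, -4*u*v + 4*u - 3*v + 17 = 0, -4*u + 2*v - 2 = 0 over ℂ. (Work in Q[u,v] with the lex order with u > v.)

{(1, 3)}

Compute a lex Gröbner basis by Buchberger's algorithm.
f_1 = 2*u*v - u + 4*v**2 + 3*v - 50, LT = u*v.
f_2 = -9*u*v + 4*u + 11*v - 10, LT = u*v.
f_3 = -4*u*v + 4*u - 3*v + 17, LT = u*v.
f_4 = -4*u + 2*v - 2, LT = u.

S(f_1,f_2): lcm = u*v. S = -1/18*u + 2*v**2 + 49/18*v - 235/9.
  reduce S modulo (f_1, f_2, f_3, f_4):
  remainder 2*v**2 + 97/36*v - 313/12 ≠ 0; add h_5 = 2*v**2 + 97/36*v - 313/12 to the basis.

S(f_1,f_3): lcm = u*v. S = 1/2*u + 2*v**2 + 3/4*v - 83/4.
  reduce S modulo (f_1, f_2, f_3, f_4, h_5):
  remainder -61/36*v + 61/12 ≠ 0; add h_6 = -61/36*v + 61/12 to the basis.

The other S-polynomials (S(f_1,f_4), S(f_2,f_3), S(f_2,f_4), S(f_3,f_4), S(f_1,h_5), S(f_2,h_5), S(f_3,h_5), S(f_4,h_5), S(f_1,h_6), S(f_2,h_6), S(f_3,h_6), S(f_4,h_6), S(h_5,h_6)) all reduce to 0 modulo the current basis, so we have a Gröbner basis.
Inter-reduce: drop elements whose leading term is divisible by another's, tail-reduce, and make monic.
Reduced Gröbner basis: {u - 1, v - 3}.

Since the basis is lex-ordered, v - 3 is univariate in v. Its roots are {3}. Back-substituting each root into the other basis elements fixes the other coordinates.
  v = 3: the earlier basis element becomes u - 1 = 0, giving u = 1 — point (1, 3).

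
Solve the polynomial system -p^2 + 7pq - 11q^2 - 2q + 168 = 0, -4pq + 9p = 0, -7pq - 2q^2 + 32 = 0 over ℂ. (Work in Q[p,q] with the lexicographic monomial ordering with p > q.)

{(0, -4)}

Compute a lex Gröbner basis by Buchberger's algorithm.
f_1 = -p^2 + 7pq - 11q^2 - 2q + 168, LT = p^2.
f_2 = -4pq + 9p, LT = pq.
f_3 = -7pq - 2q^2 + 32, LT = pq.

S(f_1,f_2): lcm = p^2q. S = 9/4p^2 - 7pq^2 + 11q^3 + 2q^2 - 168q.
  reduce S modulo (f_1, f_2, f_3):
  remainder 11q^3 - 91/4q^2 - 345/2q + 378 ≠ 0; add h_4 = 11q^3 - 91/4q^2 - 345/2q + 378 to the basis.

S(f_1,f_3): lcm = p^2q. S = -51/7pq^2 + 32/7p + 11q^3 + 2q^2 - 168q.
  reduce S modulo (f_1, f_2, f_3, h_4):
  remainder -517/16p + 99/4q^2 + 9/2q - 378 ≠ 0; add h_5 = -517/16p + 99/4q^2 + 9/2q - 378 to the basis.

S(f_2,f_3): lcm = pq. S = -9/4p - 2/7q^2 + 32/7.
  reduce S modulo (f_1, f_2, f_3, h_4, h_5):
  remainder -661/329q^2 - 162/517q + 111800/3619 ≠ 0; add h_6 = -661/329q^2 - 162/517q + 111800/3619 to the basis.

S(f_3,h_4): lcm = pq^3. S = 91/44pq^2 + 345/22pq - 378/11p + 2/7q^4 - 32/7q^2.
  reduce S modulo (f_1, f_2, f_3, h_4, h_5, h_6):
  remainder -1768341/3519164q - 1768341/879791 ≠ 0; add h_7 = -1768341/3519164q - 1768341/879791 to the basis.

The other S-polynomials (S(f_1,h_4), S(f_2,h_4), S(f_1,h_5), S(f_2,h_5), S(f_3,h_5), S(h_4,h_5), S(f_1,h_6), S(f_2,h_6), S(f_3,h_6), S(h_4,h_6), S(h_5,h_6), S(f_1,h_7), S(f_2,h_7), S(f_3,h_7), S(h_4,h_7), S(h_5,h_7), S(h_6,h_7)) all reduce to 0 modulo the current basis, so we have a Gröbner basis.
Inter-reduce: drop elements whose leading term is divisible by another's, tail-reduce, and make monic.
Reduced Gröbner basis: {p, q + 4}.

From the last basis element, q + 4 = 0, so q takes values in {-4}. Each choice, substituted upward through the basis, yields the corresponding point(s) of the solution set.
  q = -4: the earlier basis element becomes p = 0, giving p = 0 — point (0, -4).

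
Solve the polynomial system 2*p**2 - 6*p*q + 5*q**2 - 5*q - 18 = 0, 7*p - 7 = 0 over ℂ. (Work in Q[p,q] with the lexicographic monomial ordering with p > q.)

Compute a lex Gröbner basis by Buchberger's algorithm.
f_1 = 2*p**2 - 6*p*q + 5*q**2 - 5*q - 18, LT = p**2.
f_2 = 7*p - 7, LT = p.

S(f_1,f_2): lcm = p**2. S = -3*p*q + p + 5/2*q**2 - 5/2*q - 9.
  leading term p*q: subtract (-3/7*q)·f_2 from -3*p*q + p + 5/2*q**2 - 5/2*q - 9 → p + 5/2*q**2 - 11/2*q - 9
  leading term p: subtract (1/7)·f_2 from p + 5/2*q**2 - 11/2*q - 9 → 5/2*q**2 - 11/2*q - 8
  leading term q**2: no divisor's leading term divides it; move 5/2*q**2 to the remainder.
  leading term q: no divisor's leading term divides it; move -11/2*q to the remainder.
  leading term 1: no divisor's leading term divides it; move -8 to the remainder.
  remainder 5/2*q**2 - 11/2*q - 8 ≠ 0; add h_3 = 5/2*q**2 - 11/2*q - 8 to the basis.

The other S-polynomials (S(f_1,h_3), S(f_2,h_3)) all reduce to 0 modulo the current basis, so we have a Gröbner basis.
Inter-reduce: drop elements whose leading term is divisible by another's, tail-reduce, and make monic.
Reduced Gröbner basis: {p - 1, q**2 - 11/5*q - 16/5}.

Since the basis is lex-ordered, q**2 - 11/5*q - 16/5 is univariate in q. Its roots are {-1, 16/5}. Back-substituting each root into the other basis elements fixes the other coordinates.
  q = -1: the earlier basis element becomes p - 1 = 0, giving p = 1 — point (1, -1).
  q = 16/5: the earlier basis element becomes p - 1 = 0, giving p = 1 — point (1, 16/5).
Substituting each solution back into the original system confirms all equations vanish.

{(1, -1), (1, 16/5)}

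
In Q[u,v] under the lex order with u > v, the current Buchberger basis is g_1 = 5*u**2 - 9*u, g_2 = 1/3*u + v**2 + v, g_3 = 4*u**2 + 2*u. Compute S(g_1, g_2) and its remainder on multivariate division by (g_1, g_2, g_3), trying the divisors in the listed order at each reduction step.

lcm(LM(g_1), LM(g_2)) = u**2.
S = (lcm/LT(g_1))·g_1 − (lcm/LT(g_2))·g_2 = -3*u*v**2 - 3*u*v - 9/5*u.
Reduce S modulo (g_1, g_2, g_3) in that order:
  leading term u*v**2: subtract (-9*v**2)·g_2 from -3*u*v**2 - 3*u*v - 9/5*u → -3*u*v - 9/5*u + 9*v**4 + 9*v**3
  leading term u*v: subtract (-9*v)·g_2 from -3*u*v - 9/5*u + 9*v**4 + 9*v**3 → -9/5*u + 9*v**4 + 18*v**3 + 9*v**2
  leading term u: subtract (-27/5)·g_2 from -9/5*u + 9*v**4 + 18*v**3 + 9*v**2 → 9*v**4 + 18*v**3 + 72/5*v**2 + 27/5*v
  leading term v**4: no divisor's leading term divides it; move 9*v**4 to the remainder.
  leading term v**3: no divisor's leading term divides it; move 18*v**3 to the remainder.
  leading term v**2: no divisor's leading term divides it; move 72/5*v**2 to the remainder.
  leading term v: no divisor's leading term divides it; move 27/5*v to the remainder.
The remainder 9*v**4 + 18*v**3 + 72/5*v**2 + 27/5*v is nonzero, so it would be added as the next basis element.

S(g_1, g_2) = -3*u*v**2 - 3*u*v - 9/5*u; remainder on division = 9*v**4 + 18*v**3 + 72/5*v**2 + 27/5*v.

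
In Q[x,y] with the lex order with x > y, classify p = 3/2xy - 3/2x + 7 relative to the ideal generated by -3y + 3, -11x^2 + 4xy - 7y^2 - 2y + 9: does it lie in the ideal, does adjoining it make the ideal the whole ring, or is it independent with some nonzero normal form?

Adjoining 3/2xy - 3/2x + 7 makes the ideal the whole ring: the system is inconsistent.

First compute the reduced Gröbner basis of I by Buchberger's algorithm.
f_1 = -3y + 3, LT = y.
f_2 = -11x^2 + 4xy - 7y^2 - 2y + 9, LT = x^2.

The S-polynomials (S(f_1,f_2)) all reduce to 0 modulo the current basis, so we have a Gröbner basis.
Inter-reduce: drop elements whose leading term is divisible by another's, tail-reduce, and make monic.
Reduced Gröbner basis: {x^2 - 4/11x, y - 1}.
Label its elements g_1 = x^2 - 4/11x, g_2 = y - 1.

Reduce p = 3/2xy - 3/2x + 7 modulo G:
  leading term xy: subtract (3/2x)·g_2 from 3/2xy - 3/2x + 7 → 7
  leading term 1: no divisor's leading term divides it; move 7 to the remainder.
  normal form = 7.
The normal form is nonzero, so p ∉ I. Since p minus its normal form lies in I, I + (p) = I + (r) where r = 7; decide whether this ideal is the whole ring.
Here r = 7 is a nonzero constant, hence a unit: 1 ∈ I + (p), the Gröbner basis of I + (p) is {1}, and the enlarged system has no common solution — adjoining p is inconsistent.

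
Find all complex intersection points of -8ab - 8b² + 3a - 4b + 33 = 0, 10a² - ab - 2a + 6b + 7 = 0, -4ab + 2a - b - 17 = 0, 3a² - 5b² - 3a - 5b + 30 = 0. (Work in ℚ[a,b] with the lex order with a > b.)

Compute a lex Gröbner basis by Buchberger's algorithm.
f_1 = -8ab + 3a - 8b² - 4b + 33, LT = ab.
f_2 = 10a² - ab - 2a + 6b + 7, LT = a².
f_3 = -4ab + 2a - b - 17, LT = ab.
f_4 = 3a² - 3a - 5b² - 5b + 30, LT = a².

S(f_1,f_2): lcm = a²b. S = -⅜a² + 11/10ab² + 7/10ab - 33/8a - ⅗b² - 7/10b.
  leading term a²: subtract (-3/80)·f_2 from -⅜a² + 11/10ab² + 7/10ab - 33/8a - ⅗b² - 7/10b → 11/10ab² + 53/80ab - 21/5a - ⅗b² - 19/40b + 21/80
  leading term ab²: subtract (-11/80b)·f_1 from 11/10ab² + 53/80ab - 21/5a - ⅗b² - 19/40b + 21/80 → 43/40ab - 21/5a - 11/10b³ - 23/20b² + 65/16b + 21/80
  leading term ab: subtract (-43/320)·f_1 from 43/40ab - 21/5a - 11/10b³ - 23/20b² + 65/16b + 21/80 → -243/64a - 11/10b³ - 89/40b² + 141/40b + 1503/320
  leading term a: no divisor's leading term divides it; move -243/64a to the remainder.
  leading term b³: no divisor's leading term divides it; move -11/10b³ to the remainder.
  leading term b²: no divisor's leading term divides it; move -89/40b² to the remainder.
  leading term b: no divisor's leading term divides it; move 141/40b to the remainder.
  leading term 1: no divisor's leading term divides it; move 1503/320 to the remainder.
  remainder -243/64a - 11/10b³ - 89/40b² + 141/40b + 1503/320 ≠ 0; add h_5 = -243/64a - 11/10b³ - 89/40b² + 141/40b + 1503/320 to the basis.

S(f_1,f_3): lcm = ab. S = ⅛a + b² + ¼b - 67/8.
  leading term a: subtract (-8/243)·h_5 from ⅛a + b² + ¼b - 67/8 → -44/1215b³ + 1126/1215b² + 593/1620b - 4439/540
  leading term b³: no divisor's leading term divides it; move -44/1215b³ to the remainder.
  leading term b²: no divisor's leading term divides it; move 1126/1215b² to the remainder.
  leading term b: no divisor's leading term divides it; move 593/1620b to the remainder.
  leading term 1: no divisor's leading term divides it; move -4439/540 to the remainder.
  remainder -44/1215b³ + 1126/1215b² + 593/1620b - 4439/540 ≠ 0; add h_6 = -44/1215b³ + 1126/1215b² + 593/1620b - 4439/540 to the basis.

S(f_1,f_4): lcm = a²b. S = -⅜a² + ab² + 3/2ab - 33/8a + 5/3b³ + 5/3b² - 10b.
  leading term a²: subtract (-3/80)·f_2 from -⅜a² + ab² + 3/2ab - 33/8a + 5/3b³ + 5/3b² - 10b → ab² + 117/80ab - 21/5a + 5/3b³ + 5/3b² - 391/40b + 21/80
  leading term ab²: subtract (-⅛b)·f_1 from ab² + 117/80ab - 21/5a + 5/3b³ + 5/3b² - 391/40b + 21/80 → 147/80ab - 21/5a + ⅔b³ + 7/6b² - 113/20b + 21/80
  leading term ab: subtract (-147/640)·f_1 from 147/80ab - 21/5a + ⅔b³ + 7/6b² - 113/20b + 21/80 → -2247/640a + ⅔b³ - 161/240b² - 1051/160b + 5019/640
  leading term a: subtract (749/810)·h_5 from -2247/640a + ⅔b³ - 161/240b² - 1051/160b + 5019/640 → 13639/8100b³ + 22463/16200b² - 212291/21600b + 25193/7200
  leading term b³: subtract (-40917/880)·h_6 from 13639/8100b³ + 22463/16200b² - 212291/21600b + 25193/7200 → 1957/44b² + 5063/704b - 266619/704
  leading term b²: no divisor's leading term divides it; move 1957/44b² to the remainder.
  leading term b: no divisor's leading term divides it; move 5063/704b to the remainder.
  leading term 1: no divisor's leading term divides it; move -266619/704 to the remainder.
  remainder 1957/44b² + 5063/704b - 266619/704 ≠ 0; add h_7 = 1957/44b² + 5063/704b - 266619/704 to the basis.

S(f_2,f_3): lcm = a²b. S = ½a² - 1/10ab² - 9/20ab - 17/4a + ⅗b² + 7/10b.
  leading term a²: subtract (1/20)·f_2 from ½a² - 1/10ab² - 9/20ab - 17/4a + ⅗b² + 7/10b → -1/10ab² - ⅖ab - 83/20a + ⅗b² + ⅖b - 7/20
  leading term ab²: subtract (1/80b)·f_1 from -1/10ab² - ⅖ab - 83/20a + ⅗b² + ⅖b - 7/20 → -7/16ab - 83/20a + 1/10b³ + 13/20b² - 1/80b - 7/20
  leading term ab: subtract (7/128)·f_1 from -7/16ab - 83/20a + 1/10b³ + 13/20b² - 1/80b - 7/20 → -2761/640a + 1/10b³ + 87/80b² + 33/160b - 1379/640
  leading term a: subtract (2761/2430)·h_5 from -2761/640a + 1/10b³ + 87/80b² + 33/160b - 1379/640 → 32801/24300b³ + 175717/48600b² - 246169/64800b - 161813/21600
  leading term b³: subtract (-32801/880)·h_6 from 32801/24300b³ + 175717/48600b² - 246169/64800b - 161813/21600 → 1679/44b² + 6931/704b - 220983/704
  leading term b²: subtract (1679/1957)·h_7 from 1679/44b² + 6931/704b - 220983/704 → 230145/62624b + 690435/62624
  leading term b: no divisor's leading term divides it; move 230145/62624b to the remainder.
  leading term 1: no divisor's leading term divides it; move 690435/62624 to the remainder.
  remainder 230145/62624b + 690435/62624 ≠ 0; add h_8 = 230145/62624b + 690435/62624 to the basis.

The other S-polynomials (S(f_2,f_4), S(f_3,f_4), S(f_1,h_5), S(f_2,h_5), S(f_3,h_5), S(f_4,h_5), S(f_1,h_6), S(f_2,h_6), S(f_3,h_6), S(f_4,h_6), S(h_5,h_6), S(f_1,h_7), S(f_2,h_7), S(f_3,h_7), S(f_4,h_7), S(h_5,h_7), S(h_6,h_7), S(f_1,h_8), S(f_2,h_8), S(f_3,h_8), S(f_4,h_8), S(h_5,h_8), S(h_6,h_8), S(h_7,h_8)) all reduce to 0 modulo the current basis, so we have a Gröbner basis.
Inter-reduce: drop elements whose leading term is divisible by another's, tail-reduce, and make monic.
Reduced Gröbner basis: {a - 1, b + 3}.

The lex basis is triangular: the last element involves only b. Solving b + 3 = 0 gives b ∈ {-3}; substituting each value into the earlier elements determines the remaining variables.
  b = -3: the earlier basis element becomes a - 1 = 0, giving a = 1 — point (1, -3).

{(1, -3)}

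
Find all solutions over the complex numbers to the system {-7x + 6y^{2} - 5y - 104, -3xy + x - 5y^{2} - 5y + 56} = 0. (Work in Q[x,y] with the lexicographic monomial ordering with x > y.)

{(-4, 4), (-367/54 + 101*sqrt(553)/378, -43/18 - sqrt(553)/18), (-367/54 - 101*sqrt(553)/378, -43/18 + sqrt(553)/18)}

Compute a lex Gröbner basis by Buchberger's algorithm.
f_1 = -7x + 6y^{2} - 5y - 104, LT = x.
f_2 = -3xy + x - 5y^{2} - 5y + 56, LT = xy.

S(f_1,f_2): lcm = xy. S = \tfrac{1}{3}x - \tfrac{6}{7}y^{3} - \tfrac{20}{21}y^{2} + \tfrac{277}{21}y + \tfrac{56}{3}.
  leading term x: subtract (-\tfrac{1}{21})·f_1 from \tfrac{1}{3}x - \tfrac{6}{7}y^{3} - \tfrac{20}{21}y^{2} + \tfrac{277}{21}y + \tfrac{56}{3} → -\tfrac{6}{7}y^{3} - \tfrac{2}{3}y^{2} + \tfrac{272}{21}y + \tfrac{96}{7}
  leading term y^{3}: no divisor's leading term divides it; move -\tfrac{6}{7}y^{3} to the remainder.
  leading term y^{2}: no divisor's leading term divides it; move -\tfrac{2}{3}y^{2} to the remainder.
  leading term y: no divisor's leading term divides it; move \tfrac{272}{21}y to the remainder.
  leading term 1: no divisor's leading term divides it; move \tfrac{96}{7} to the remainder.
  remainder -\tfrac{6}{7}y^{3} - \tfrac{2}{3}y^{2} + \tfrac{272}{21}y + \tfrac{96}{7} ≠ 0; add h_3 = -\tfrac{6}{7}y^{3} - \tfrac{2}{3}y^{2} + \tfrac{272}{21}y + \tfrac{96}{7} to the basis.

S(f_1,h_3): leading monomials are coprime, so the S-polynomial reduces to 0 (Buchberger's first criterion).
S(f_2,h_3): lcm = xy^{3}. S = -\tfrac{10}{9}xy^{2} + \tfrac{136}{9}xy + 16x + \tfrac{5}{3}y^{4} + \tfrac{5}{3}y^{3} - \tfrac{56}{3}y^{2}.
  leading term xy^{2}: subtract (\tfrac{10}{63}y^{2})·f_1 from -\tfrac{10}{9}xy^{2} + \tfrac{136}{9}xy + 16x + \tfrac{5}{3}y^{4} + \tfrac{5}{3}y^{3} - \tfrac{56}{3}y^{2} → \tfrac{136}{9}xy + 16x + \tfrac{5}{7}y^{4} + \tfrac{155}{63}y^{3} - \tfrac{136}{63}y^{2}
  leading term xy: subtract (-\tfrac{136}{63}y)·f_1 from \tfrac{136}{9}xy + 16x + \tfrac{5}{7}y^{4} + \tfrac{155}{63}y^{3} - \tfrac{136}{63}y^{2} → 16x + \tfrac{5}{7}y^{4} + \tfrac{971}{63}y^{3} - \tfrac{272}{21}y^{2} - \tfrac{14144}{63}y
  leading term x: subtract (-\tfrac{16}{7})·f_1 from 16x + \tfrac{5}{7}y^{4} + \tfrac{971}{63}y^{3} - \tfrac{272}{21}y^{2} - \tfrac{14144}{63}y → \tfrac{5}{7}y^{4} + \tfrac{971}{63}y^{3} + \tfrac{16}{21}y^{2} - \tfrac{14864}{63}y - \tfrac{1664}{7}
  leading term y^{4}: subtract (-\tfrac{5}{6}y)·h_3 from \tfrac{5}{7}y^{4} + \tfrac{971}{63}y^{3} + \tfrac{16}{21}y^{2} - \tfrac{14864}{63}y - \tfrac{1664}{7} → \tfrac{104}{7}y^{3} + \tfrac{104}{9}y^{2} - \tfrac{14144}{63}y - \tfrac{1664}{7}
  leading term y^{3}: subtract (-\tfrac{52}{3})·h_3 from \tfrac{104}{7}y^{3} + \tfrac{104}{9}y^{2} - \tfrac{14144}{63}y - \tfrac{1664}{7} → 0
  remainder 0.

Every S-polynomial of the final basis reduces to 0, so we have a Gröbner basis.
Inter-reduce: drop elements whose leading term is divisible by another's, tail-reduce, and make monic.
Reduced Gröbner basis: {x - \tfrac{6}{7}y^{2} + \tfrac{5}{7}y + \tfrac{104}{7}, y^{3} + \tfrac{7}{9}y^{2} - \tfrac{136}{9}y - 16}.

Since the basis is lex-ordered, y^{3} + \tfrac{7}{9}y^{2} - \tfrac{136}{9}y - 16 is univariate in y. Its roots are {4, -43/18 - sqrt(553)/18, -43/18 + sqrt(553)/18}. Back-substituting each root into the other basis elements fixes the other coordinates.
  y = 4: the earlier basis element becomes x + 4 = 0, giving x = -4 — point (-4, 4).
  y = -43/18 - sqrt(553)/18: the earlier basis element becomes x - 101*sqrt(553)/378 + 367/54 = 0, giving x = -367/54 + 101*sqrt(553)/378 — point (-367/54 + 101*sqrt(553)/378, -43/18 - sqrt(553)/18).
  y = -43/18 + sqrt(553)/18: the earlier basis element becomes x + 101*sqrt(553)/378 + 367/54 = 0, giving x = -367/54 - 101*sqrt(553)/378 — point (-367/54 - 101*sqrt(553)/378, -43/18 + sqrt(553)/18).
Each listed point satisfies every original equation (direct substitution).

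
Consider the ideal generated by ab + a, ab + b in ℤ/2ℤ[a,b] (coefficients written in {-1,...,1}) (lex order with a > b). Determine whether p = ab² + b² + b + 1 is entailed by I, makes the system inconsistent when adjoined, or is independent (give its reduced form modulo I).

First compute the reduced Gröbner basis of I by Buchberger's algorithm.
f_1 = ab + a, LT = ab.
f_2 = ab + b, LT = ab.

S(f_1,f_2): lcm = ab. S = a + b.
  leading term a: no divisor's leading term divides it; move a to the remainder.
  leading term b: no divisor's leading term divides it; move b to the remainder.
  remainder a + b ≠ 0; add h_3 = a + b to the basis.

S(f_1,h_3): lcm = ab. S = a + b².
  leading term a: subtract (1)·h_3 from a + b² → b² + b
  leading term b²: no divisor's leading term divides it; move b² to the remainder.
  leading term b: no divisor's leading term divides it; move b to the remainder.
  remainder b² + b ≠ 0; add h_4 = b² + b to the basis.

The other S-polynomials (S(f_2,h_3), S(f_1,h_4), S(f_2,h_4), S(h_3,h_4)) all reduce to 0 modulo the current basis, so we have a Gröbner basis.
Inter-reduce: drop elements whose leading term is divisible by another's, tail-reduce, and make monic.
Reduced Gröbner basis: {a + b, b² + b}.
Label its elements g_1 = a + b, g_2 = b² + b.

Reduce p = ab² + b² + b + 1 modulo G:
  leading term ab²: subtract (b²)·g_1 from ab² + b² + b + 1 → b³ + b² + b + 1
  leading term b³: subtract (b)·g_2 from b³ + b² + b + 1 → b + 1
  leading term b: no divisor's leading term divides it; move b to the remainder.
  leading term 1: no divisor's leading term divides it; move 1 to the remainder.
  normal form = b + 1.
The normal form is nonzero, so p ∉ I. Since p minus its normal form lies in I, I + (p) = I + (r) where r = b + 1; decide whether this ideal is the whole ring.
Run Buchberger on G together with r (pairs among the g_i already reduce to 0 since G is a Gröbner basis):
g_1 = a + b, LT = a.
g_2 = b² + b, LT = b².
r = b + 1, LT = b.

The S-polynomials (S(g_1,g_2), S(g_1,r), S(g_2,r)) all reduce to 0 modulo the current basis, so we have a Gröbner basis.
Inter-reduce: drop elements whose leading term is divisible by another's, tail-reduce, and make monic.
Reduced Gröbner basis: {a + 1, b + 1}.
The reduced Gröbner basis of I + (p) is {a + 1, b + 1} ≠ {1}, a proper ideal, so the enlarged system stays consistent: p is independent of I, with normal form b + 1.

ab² + b² + b + 1 is independent of I; its normal form modulo I is b + 1.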